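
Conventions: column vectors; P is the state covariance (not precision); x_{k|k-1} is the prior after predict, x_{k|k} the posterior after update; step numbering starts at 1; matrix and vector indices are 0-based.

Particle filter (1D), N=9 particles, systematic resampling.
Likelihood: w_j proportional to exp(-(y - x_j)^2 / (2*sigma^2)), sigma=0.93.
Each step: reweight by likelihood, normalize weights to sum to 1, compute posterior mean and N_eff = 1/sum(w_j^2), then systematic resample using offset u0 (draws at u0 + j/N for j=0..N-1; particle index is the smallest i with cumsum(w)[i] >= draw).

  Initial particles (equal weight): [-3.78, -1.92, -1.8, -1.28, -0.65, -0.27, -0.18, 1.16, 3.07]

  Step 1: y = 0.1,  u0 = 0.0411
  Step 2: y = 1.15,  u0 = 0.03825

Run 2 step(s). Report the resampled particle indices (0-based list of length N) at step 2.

step 1: w=[0.0000, 0.0257, 0.0337, 0.0903, 0.1962, 0.2509, 0.2596, 0.1419, 0.0017]  mean=-0.2981  Neff=5.0268  idx=[2, 4, 4, 5, 5, 5, 6, 6, 7]
step 2: w=[0.0022, 0.0518, 0.0518, 0.1050, 0.1050, 0.1050, 0.1212, 0.1212, 0.3369]  mean=0.1908  Neff=5.5156  idx=[1, 3, 4, 5, 6, 7, 8, 8, 8]

resampled_idx = [1, 3, 4, 5, 6, 7, 8, 8, 8]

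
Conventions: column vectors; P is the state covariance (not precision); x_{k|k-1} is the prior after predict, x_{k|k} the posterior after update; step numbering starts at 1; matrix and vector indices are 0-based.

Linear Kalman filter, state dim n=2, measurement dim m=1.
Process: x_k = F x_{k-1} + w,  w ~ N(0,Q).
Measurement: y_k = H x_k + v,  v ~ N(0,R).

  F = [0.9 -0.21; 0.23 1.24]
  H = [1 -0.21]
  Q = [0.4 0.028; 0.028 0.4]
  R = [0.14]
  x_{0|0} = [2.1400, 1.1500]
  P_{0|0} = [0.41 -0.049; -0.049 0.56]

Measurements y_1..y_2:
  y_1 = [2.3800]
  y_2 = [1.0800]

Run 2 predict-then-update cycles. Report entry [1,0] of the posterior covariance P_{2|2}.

P_post[1,0] = 0.3082

step 1: x^-=[1.6845, 1.9182]  P^-=[0.7753 -0.0853; -0.0853 1.2548]  S=[1.0065]  K=[0.7881; -0.3465]  nu=[1.0983]  x^+=[2.5501, 1.5376]  P^+=[0.1502 0.1896; 0.1896 1.1339]
step 2: x^-=[1.9722, 2.4931]  P^-=[0.5000 -0.0337; -0.0337 2.2596]  S=[0.7538]  K=[0.6727; -0.6743]  nu=[-0.3687]  x^+=[1.7242, 2.7417]  P^+=[0.1589 0.3082; 0.3082 1.9169]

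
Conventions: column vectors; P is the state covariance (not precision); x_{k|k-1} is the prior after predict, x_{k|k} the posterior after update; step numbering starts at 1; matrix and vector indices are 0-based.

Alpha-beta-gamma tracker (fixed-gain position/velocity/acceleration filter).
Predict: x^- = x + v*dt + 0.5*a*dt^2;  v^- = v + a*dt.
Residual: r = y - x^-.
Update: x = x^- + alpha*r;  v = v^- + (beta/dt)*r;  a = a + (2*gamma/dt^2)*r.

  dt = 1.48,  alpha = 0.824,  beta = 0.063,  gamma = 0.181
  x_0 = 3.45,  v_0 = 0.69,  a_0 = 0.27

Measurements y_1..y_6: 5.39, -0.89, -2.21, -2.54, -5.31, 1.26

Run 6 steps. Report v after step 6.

v_post = -5.2714

step 1: x_pred=4.7669  r=0.6231  x^+=5.2803  v^+=1.1161  a^+=0.3730
step 2: x_pred=7.3407  r=-8.2307  x^+=0.5586  v^+=1.3178  a^+=-0.9873
step 3: x_pred=1.4276  r=-3.6376  x^+=-1.5698  v^+=-0.2983  a^+=-1.5885
step 4: x_pred=-3.7509  r=1.2109  x^+=-2.7531  v^+=-2.5976  a^+=-1.3883
step 5: x_pred=-8.1181  r=2.8081  x^+=-5.8042  v^+=-4.5328  a^+=-0.9243
step 6: x_pred=-13.5251  r=14.7851  x^+=-1.3422  v^+=-5.2714  a^+=1.5192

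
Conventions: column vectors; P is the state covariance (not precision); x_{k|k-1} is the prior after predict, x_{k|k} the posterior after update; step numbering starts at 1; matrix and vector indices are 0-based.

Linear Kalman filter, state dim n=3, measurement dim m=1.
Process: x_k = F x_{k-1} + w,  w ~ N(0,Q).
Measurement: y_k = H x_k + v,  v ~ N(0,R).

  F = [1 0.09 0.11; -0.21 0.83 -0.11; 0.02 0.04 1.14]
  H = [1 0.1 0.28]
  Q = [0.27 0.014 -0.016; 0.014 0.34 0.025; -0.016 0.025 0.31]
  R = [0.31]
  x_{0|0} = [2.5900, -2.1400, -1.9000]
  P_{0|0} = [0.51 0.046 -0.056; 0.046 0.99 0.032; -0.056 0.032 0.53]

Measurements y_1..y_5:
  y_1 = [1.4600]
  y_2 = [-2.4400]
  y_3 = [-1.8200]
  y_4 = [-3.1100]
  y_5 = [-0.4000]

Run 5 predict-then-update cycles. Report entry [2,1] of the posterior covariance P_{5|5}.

P_post[2,1] = -0.4273

step 1: x^-=[2.1884, -2.1111, -2.1998]  P^-=[0.7910 0.0218 0.0056; 0.0218 1.0264 0.0333; 0.0056 0.0333 1.0010]  S=[1.1991]  K=[0.6628; 0.1116; 0.2412]  nu=[0.0987]  x^+=[2.2538, -2.1001, -2.1760]  P^+=[0.2643 -0.0669 -0.1861; -0.0669 1.0115 0.0010; -0.1861 0.0010 0.9313]
step 2: x^-=[1.8254, -1.9770, -2.5196]  P^-=[0.5008 -0.0066 -0.1055; -0.0066 1.0743 -0.0139; -0.1055 -0.0139 1.5135]  S=[0.8790]  K=[0.5353; 0.1103; 0.3605]  nu=[-3.3622]  x^+=[0.0254, -2.3479, -3.7316]  P^+=[0.2489 -0.0585 -0.2752; -0.0585 1.0636 -0.0489; -0.2752 -0.0489 1.3993]
step 3: x^-=[-0.5963, -1.5436, -4.3475]  P^-=[0.4724 0.0095 -0.1537; 0.0095 1.1172 -0.0962; -0.1537 -0.0962 2.1132]  S=[0.8697]  K=[0.4948; 0.1084; 0.4926]  nu=[0.1480]  x^+=[-0.5231, -1.5276, -4.2746]  P^+=[0.2595 -0.0372 -0.3656; -0.0372 1.1070 -0.1427; -0.3656 -0.1427 1.9022]
step 4: x^-=[-1.1308, -0.6878, -4.9446]  P^-=[0.4715 0.0261 -0.2027; 0.0261 1.1592 -0.2242; -0.2027 -0.2242 2.7542]  S=[0.8882]  K=[0.4699; 0.0892; 0.6148]  nu=[-0.5259]  x^+=[-1.3779, -0.7348, -5.2679]  P^+=[0.2754 -0.0111 -0.4593; -0.0111 1.1521 -0.2729; -0.4593 -0.2729 2.4185]
step 5: x^-=[-2.0235, 0.2590, -6.0623]  P^-=[0.4755 0.0429 -0.2574; 0.0429 1.2076 -0.3873; -0.2574 -0.3873 3.4092]  S=[0.9076]  K=[0.4492; 0.0608; 0.7255]  nu=[3.2951]  x^+=[-0.5432, 0.4592, -3.6718]  P^+=[0.2923 0.0181 -0.5532; 0.0181 1.2042 -0.4273; -0.5532 -0.4273 2.9315]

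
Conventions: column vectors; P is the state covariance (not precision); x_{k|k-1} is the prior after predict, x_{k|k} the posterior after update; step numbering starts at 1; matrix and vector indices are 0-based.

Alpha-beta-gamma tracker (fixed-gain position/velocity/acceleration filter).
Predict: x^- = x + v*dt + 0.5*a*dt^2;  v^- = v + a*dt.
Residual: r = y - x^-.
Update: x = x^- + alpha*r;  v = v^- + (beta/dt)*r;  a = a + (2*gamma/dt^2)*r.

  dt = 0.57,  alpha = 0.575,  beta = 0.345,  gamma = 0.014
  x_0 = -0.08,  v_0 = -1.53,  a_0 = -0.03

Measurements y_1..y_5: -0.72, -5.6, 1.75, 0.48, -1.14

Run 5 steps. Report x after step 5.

step 1: x_pred=-0.9570  r=0.2370  x^+=-0.8207  v^+=-1.4037  a^+=-0.0096
step 2: x_pred=-1.6224  r=-3.9776  x^+=-3.9095  v^+=-3.8166  a^+=-0.3524
step 3: x_pred=-6.1422  r=7.8922  x^+=-1.6042  v^+=0.7594  a^+=0.3278
step 4: x_pred=-1.1181  r=1.5981  x^+=-0.1992  v^+=1.9135  a^+=0.4655
step 5: x_pred=0.9671  r=-2.1071  x^+=-0.2445  v^+=0.9035  a^+=0.2839

x_post = -0.2445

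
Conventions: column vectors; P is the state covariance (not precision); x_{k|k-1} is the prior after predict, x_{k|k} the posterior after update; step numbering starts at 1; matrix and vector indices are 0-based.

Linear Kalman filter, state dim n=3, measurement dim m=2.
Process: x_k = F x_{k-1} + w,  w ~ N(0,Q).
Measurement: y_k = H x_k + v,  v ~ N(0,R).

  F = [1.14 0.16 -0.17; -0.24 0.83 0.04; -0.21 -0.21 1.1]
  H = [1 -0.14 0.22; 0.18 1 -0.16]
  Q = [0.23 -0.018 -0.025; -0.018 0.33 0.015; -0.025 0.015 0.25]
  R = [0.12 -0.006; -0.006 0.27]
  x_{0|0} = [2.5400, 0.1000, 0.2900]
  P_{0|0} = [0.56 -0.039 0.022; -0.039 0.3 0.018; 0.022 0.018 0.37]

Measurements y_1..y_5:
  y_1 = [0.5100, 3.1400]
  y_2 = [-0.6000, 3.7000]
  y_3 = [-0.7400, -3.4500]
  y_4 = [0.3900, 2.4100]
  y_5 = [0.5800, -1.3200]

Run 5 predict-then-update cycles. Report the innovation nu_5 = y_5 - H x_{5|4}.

innov = [0.0300, -2.2923]

step 1: x^-=[2.8623, -0.5150, -0.2354]  P^-=[0.9524 -0.1698 -0.1955; -0.1698 0.5858 0.0223; -0.1955 0.0223 0.7137]  S=[1.0786 -0.0783; -0.0783 0.8479]  K=[0.8739 0.1195; -0.1829 0.6337; -0.0498 -0.1544]  nu=[-2.3726, 3.1021]  x^+=[1.1596, 1.8849, -0.5963]  P^+=[0.1330 -0.0200 -0.1440; -0.0200 0.1910 0.0952; -0.1440 0.0952 0.6920]
step 2: x^-=[1.7249, 1.2623, -1.2953]  P^-=[0.4711 -0.0771 -0.3527; -0.0771 0.4874 0.1467; -0.3527 0.1467 1.1224]  S=[0.5123 -0.0261; -0.0261 0.7470]  K=[0.7949 0.1136; -0.1904 0.5958; -0.2536 -0.1379]  nu=[-1.8632, 1.9199]  x^+=[0.4619, 2.7610, -1.0875]  P^+=[0.1424 -0.0384 -0.2413; -0.0384 0.1977 0.1801; -0.2413 0.1801 1.0770]
step 3: x^-=[1.1532, 2.1373, -1.8730]  P^-=[0.5211 -0.1180 -0.5298; -0.1180 0.5080 0.2685; -0.5298 0.2685 1.5932]  S=[0.5115 -0.0255; -0.0255 0.7378]  K=[0.8286 0.1108; -0.2246 0.5938; -0.4304 -0.1257]  nu=[-1.1819, -6.0945]  x^+=[-0.5015, -1.2161, -0.5980]  P^+=[0.1655 -0.0594 -0.3410; -0.0594 0.2153 0.2683; -0.3410 0.2683 1.4895]
step 4: x^-=[-0.6646, -0.9129, -0.2972]  P^-=[0.5895 -0.1643 -0.7172; -0.1643 0.5383 0.3943; -0.7172 0.3943 2.0974]  S=[0.5278 -0.0273; -0.0273 0.7370]  K=[0.8673 0.1089; -0.2590 0.5950; -0.5953 -0.1175]  nu=[0.9922, 3.3950]  x^+=[0.5655, 0.8501, -1.2867]  P^+=[0.1890 -0.0802 -0.4398; -0.0802 0.2335 0.3557; -0.4398 0.3557 1.9041]
step 5: x^-=[0.9994, 0.5184, -1.7127]  P^-=[0.6585 -0.2103 -0.9042; -0.2103 0.5688 0.5191; -0.9042 0.5191 2.6044]  S=[0.5447 -0.0291; -0.0291 0.7371]  K=[0.9034 0.1074; -0.2908 0.5962; -0.7475 -0.1115]  nu=[0.0300, -2.2923]  x^+=[0.7802, -0.8570, -1.4795]  P^+=[0.2110 -0.0997 -0.5328; -0.0997 0.2507 0.4376; -0.5328 0.4376 2.2957]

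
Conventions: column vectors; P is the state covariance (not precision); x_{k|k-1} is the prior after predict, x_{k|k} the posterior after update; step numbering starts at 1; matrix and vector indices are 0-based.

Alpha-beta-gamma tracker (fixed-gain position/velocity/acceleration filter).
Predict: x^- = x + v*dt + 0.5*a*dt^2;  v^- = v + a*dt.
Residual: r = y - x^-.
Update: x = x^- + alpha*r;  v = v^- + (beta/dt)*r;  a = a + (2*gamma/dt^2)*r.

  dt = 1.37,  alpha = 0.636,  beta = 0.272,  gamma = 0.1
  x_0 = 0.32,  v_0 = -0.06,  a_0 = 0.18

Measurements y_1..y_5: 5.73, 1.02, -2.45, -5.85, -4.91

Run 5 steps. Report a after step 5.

step 1: x_pred=0.4067  r=5.3233  x^+=3.7923  v^+=1.2435  a^+=0.7472
step 2: x_pred=6.1971  r=-5.1771  x^+=2.9045  v^+=1.2393  a^+=0.1956
step 3: x_pred=4.7859  r=-7.2359  x^+=0.1839  v^+=0.0706  a^+=-0.5755
step 4: x_pred=-0.2594  r=-5.5906  x^+=-3.8150  v^+=-1.8277  a^+=-1.1712
step 5: x_pred=-7.4181  r=2.5081  x^+=-5.8230  v^+=-2.9343  a^+=-0.9039

a_post = -0.9039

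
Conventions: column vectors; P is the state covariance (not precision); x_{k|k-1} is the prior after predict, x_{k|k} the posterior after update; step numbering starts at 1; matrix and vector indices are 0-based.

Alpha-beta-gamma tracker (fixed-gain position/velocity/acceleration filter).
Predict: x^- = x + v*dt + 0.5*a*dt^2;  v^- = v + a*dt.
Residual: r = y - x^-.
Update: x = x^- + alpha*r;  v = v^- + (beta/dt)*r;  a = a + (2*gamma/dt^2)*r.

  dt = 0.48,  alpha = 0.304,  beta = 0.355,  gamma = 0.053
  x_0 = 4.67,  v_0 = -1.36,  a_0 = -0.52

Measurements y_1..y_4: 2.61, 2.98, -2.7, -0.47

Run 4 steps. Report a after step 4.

step 1: x_pred=3.9573  r=-1.3473  x^+=3.5477  v^+=-2.6060  a^+=-1.1398
step 2: x_pred=2.1655  r=0.8145  x^+=2.4131  v^+=-2.5508  a^+=-0.7651
step 3: x_pred=1.1006  r=-3.8006  x^+=-0.0548  v^+=-5.7289  a^+=-2.5137
step 4: x_pred=-3.0942  r=2.6242  x^+=-2.2965  v^+=-4.9946  a^+=-1.3063

a_post = -1.3063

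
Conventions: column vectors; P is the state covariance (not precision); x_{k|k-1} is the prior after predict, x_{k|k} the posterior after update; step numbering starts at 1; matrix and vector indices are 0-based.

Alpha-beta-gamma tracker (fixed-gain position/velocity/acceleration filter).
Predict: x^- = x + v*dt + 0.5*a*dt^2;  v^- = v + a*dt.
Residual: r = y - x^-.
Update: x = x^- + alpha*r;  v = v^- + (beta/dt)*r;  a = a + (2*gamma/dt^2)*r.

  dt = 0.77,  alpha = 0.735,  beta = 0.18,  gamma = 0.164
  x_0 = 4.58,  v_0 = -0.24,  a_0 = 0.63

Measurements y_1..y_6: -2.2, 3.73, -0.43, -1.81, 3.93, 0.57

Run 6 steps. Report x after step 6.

step 1: x_pred=4.5820  r=-6.7820  x^+=-0.4028  v^+=-1.3403  a^+=-3.1219
step 2: x_pred=-2.3603  r=6.0903  x^+=2.1161  v^+=-2.3204  a^+=0.2474
step 3: x_pred=0.4027  r=-0.8327  x^+=-0.2093  v^+=-2.3246  a^+=-0.2133
step 4: x_pred=-2.0625  r=0.2525  x^+=-1.8769  v^+=-2.4298  a^+=-0.0736
step 5: x_pred=-3.7697  r=7.6997  x^+=1.8896  v^+=-0.6866  a^+=4.1860
step 6: x_pred=2.6019  r=-2.0319  x^+=1.1084  v^+=2.0617  a^+=3.0619

x_post = 1.1084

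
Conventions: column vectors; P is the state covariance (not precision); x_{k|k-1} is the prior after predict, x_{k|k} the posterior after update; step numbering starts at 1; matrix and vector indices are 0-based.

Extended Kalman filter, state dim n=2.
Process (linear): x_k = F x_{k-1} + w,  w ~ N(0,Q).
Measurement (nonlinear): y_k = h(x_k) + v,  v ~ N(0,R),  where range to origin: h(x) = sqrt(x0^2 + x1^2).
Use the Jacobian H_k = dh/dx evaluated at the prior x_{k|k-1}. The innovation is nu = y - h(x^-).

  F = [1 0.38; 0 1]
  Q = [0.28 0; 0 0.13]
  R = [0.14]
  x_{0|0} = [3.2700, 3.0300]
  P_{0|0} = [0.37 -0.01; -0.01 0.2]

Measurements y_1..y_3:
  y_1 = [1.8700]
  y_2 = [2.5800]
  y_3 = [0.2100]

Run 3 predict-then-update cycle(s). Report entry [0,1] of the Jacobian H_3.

step 1: x^-=[4.4214, 3.0300]  P^-=[0.6713 0.0660; 0.0660 0.3300]  H_jac=[0.8249 0.5653]  S=[0.7638]  K=[0.7738; 0.3155]  nu=[-3.4900]  x^+=[1.7207, 1.9288]  P^+=[0.2139 -0.1205; -0.1205 0.2540]
step 2: x^-=[2.4536, 1.9288]  P^-=[0.4390 -0.0240; -0.0240 0.3840]  H_jac=[0.7862 0.6180]  S=[0.5347]  K=[0.6178; 0.4085]  nu=[-0.5410]  x^+=[2.1194, 1.7078]  P^+=[0.2349 -0.1589; -0.1589 0.2947]
step 3: x^-=[2.7684, 1.7078]  P^-=[0.4367 -0.0469; -0.0469 0.4247]  H_jac=[0.8511 0.5250]  S=[0.5315]  K=[0.6530; 0.3444]  nu=[-3.0428]  x^+=[0.7815, 0.6598]  P^+=[0.2101 -0.1665; -0.1665 0.3617]

H_jac[0,1] = 0.5250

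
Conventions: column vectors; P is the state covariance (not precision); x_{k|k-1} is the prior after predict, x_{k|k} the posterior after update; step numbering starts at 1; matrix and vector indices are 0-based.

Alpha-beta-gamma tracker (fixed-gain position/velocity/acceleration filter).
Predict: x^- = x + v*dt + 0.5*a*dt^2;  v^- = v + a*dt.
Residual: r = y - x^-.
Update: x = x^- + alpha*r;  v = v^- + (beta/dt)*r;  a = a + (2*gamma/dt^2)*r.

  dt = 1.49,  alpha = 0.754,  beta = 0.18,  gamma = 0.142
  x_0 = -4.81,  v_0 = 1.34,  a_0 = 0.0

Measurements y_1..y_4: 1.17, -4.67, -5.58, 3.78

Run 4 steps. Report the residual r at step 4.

step 1: x_pred=-2.8134  r=3.9834  x^+=0.1901  v^+=1.8212  a^+=0.5096
step 2: x_pred=3.4693  r=-8.1393  x^+=-2.6677  v^+=1.5972  a^+=-0.5316
step 3: x_pred=-0.8780  r=-4.7020  x^+=-4.4233  v^+=0.2370  a^+=-1.1331
step 4: x_pred=-5.3280  r=9.1080  x^+=1.5394  v^+=-0.3510  a^+=0.0320

resid = 9.1080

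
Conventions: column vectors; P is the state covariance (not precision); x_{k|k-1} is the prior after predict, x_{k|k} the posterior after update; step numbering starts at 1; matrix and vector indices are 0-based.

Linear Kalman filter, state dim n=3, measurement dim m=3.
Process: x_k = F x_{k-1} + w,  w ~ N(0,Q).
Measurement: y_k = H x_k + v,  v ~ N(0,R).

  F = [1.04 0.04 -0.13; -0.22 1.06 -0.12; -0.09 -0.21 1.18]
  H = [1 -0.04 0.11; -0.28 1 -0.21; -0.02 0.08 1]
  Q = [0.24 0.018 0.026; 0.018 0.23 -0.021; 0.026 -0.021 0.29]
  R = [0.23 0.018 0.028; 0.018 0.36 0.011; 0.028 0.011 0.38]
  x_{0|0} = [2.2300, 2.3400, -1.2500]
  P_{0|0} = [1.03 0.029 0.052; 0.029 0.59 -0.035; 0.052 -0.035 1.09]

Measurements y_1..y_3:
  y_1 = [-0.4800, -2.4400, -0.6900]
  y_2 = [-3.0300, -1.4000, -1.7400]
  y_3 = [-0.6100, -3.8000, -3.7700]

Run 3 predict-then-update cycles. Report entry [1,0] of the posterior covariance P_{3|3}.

P_post[1,0] = 0.0400

step 1: x^-=[2.5753, 2.1398, -2.1671]  P^-=[1.3621 -0.1439 -0.1872; -0.1439 0.9566 -0.3453; -0.1872 -0.3453 1.8495]  S=[1.5894 -0.5857 0.0135; -0.5857 1.7086 -0.5750; 0.0135 -0.5750 2.1888]  K=[0.8346 -0.0382 -0.1184; 0.1131 0.6840 0.0575; -0.0413 -0.1449 0.7962]  nu=[-2.7313, -4.3138, 1.3574]  x^+=[0.2997, -1.0417, -0.3484]  P^+=[0.1924 0.0492 -0.0221; 0.0492 0.2653 0.0123; -0.0221 0.0123 0.2984]
step 2: x^-=[0.3154, -1.1283, -0.2194]  P^-=[0.4635 0.0441 -0.0774; 0.0441 0.5144 -0.0997; -0.0774 -0.0997 0.7192]  S=[0.6833 -0.0976 0.0256; -0.0976 0.9506 -0.1748; 0.0256 -0.1748 1.0897]  K=[0.6636 -0.0225 -0.0955; 0.0979 0.5665 0.0341; -0.0337 -0.1277 0.6344]  nu=[-3.3664, -0.2294, -1.4241]  x^+=[-1.7773, -1.6365, -0.9800]  P^+=[0.1532 0.0419 -0.0183; 0.0419 0.2189 0.0052; -0.0183 0.0052 0.2379]
step 3: x^-=[-1.7865, -1.2261, -0.6528]  P^-=[0.4185 0.0427 -0.0582; 0.0427 0.4650 -0.0912; -0.0582 -0.0912 0.6351]  S=[0.6415 -0.0860 0.0362; -0.0860 0.8934 -0.1583; 0.0362 -0.1583 1.0058]  K=[0.6416 -0.0238 -0.0896; 0.0931 0.5424 0.0274; -0.0276 -0.1284 0.6061]  nu=[1.1992, -3.2112, -3.0549]  x^+=[-0.6670, -2.9399, -2.1249]  P^+=[0.1481 0.0400 -0.0166; 0.0400 0.2091 0.0031; -0.0166 0.0031 0.2275]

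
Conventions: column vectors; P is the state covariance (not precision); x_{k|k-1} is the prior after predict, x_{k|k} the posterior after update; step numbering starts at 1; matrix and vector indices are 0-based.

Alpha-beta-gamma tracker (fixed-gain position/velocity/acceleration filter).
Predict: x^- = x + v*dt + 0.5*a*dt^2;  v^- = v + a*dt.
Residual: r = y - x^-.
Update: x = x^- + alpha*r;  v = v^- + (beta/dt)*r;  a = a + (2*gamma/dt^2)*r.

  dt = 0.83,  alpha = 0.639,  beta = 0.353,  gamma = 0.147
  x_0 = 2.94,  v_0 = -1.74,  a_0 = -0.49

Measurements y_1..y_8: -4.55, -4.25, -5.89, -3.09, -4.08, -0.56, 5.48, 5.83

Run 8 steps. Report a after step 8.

step 1: x_pred=1.3270  r=-5.8770  x^+=-2.4284  v^+=-4.6462  a^+=-2.9981
step 2: x_pred=-7.3174  r=3.0674  x^+=-5.3573  v^+=-5.8301  a^+=-1.6890
step 3: x_pred=-10.7781  r=4.8881  x^+=-7.6546  v^+=-5.1530  a^+=0.3970
step 4: x_pred=-11.7949  r=8.7049  x^+=-6.2325  v^+=-1.1213  a^+=4.1120
step 5: x_pred=-5.7468  r=1.6668  x^+=-4.6817  v^+=3.0005  a^+=4.8233
step 6: x_pred=-0.5299  r=-0.0301  x^+=-0.5491  v^+=6.9911  a^+=4.8105
step 7: x_pred=6.9104  r=-1.4304  x^+=5.9964  v^+=10.3754  a^+=4.2000
step 8: x_pred=16.0546  r=-10.2246  x^+=9.5211  v^+=9.5128  a^+=-0.1635

a_post = -0.1635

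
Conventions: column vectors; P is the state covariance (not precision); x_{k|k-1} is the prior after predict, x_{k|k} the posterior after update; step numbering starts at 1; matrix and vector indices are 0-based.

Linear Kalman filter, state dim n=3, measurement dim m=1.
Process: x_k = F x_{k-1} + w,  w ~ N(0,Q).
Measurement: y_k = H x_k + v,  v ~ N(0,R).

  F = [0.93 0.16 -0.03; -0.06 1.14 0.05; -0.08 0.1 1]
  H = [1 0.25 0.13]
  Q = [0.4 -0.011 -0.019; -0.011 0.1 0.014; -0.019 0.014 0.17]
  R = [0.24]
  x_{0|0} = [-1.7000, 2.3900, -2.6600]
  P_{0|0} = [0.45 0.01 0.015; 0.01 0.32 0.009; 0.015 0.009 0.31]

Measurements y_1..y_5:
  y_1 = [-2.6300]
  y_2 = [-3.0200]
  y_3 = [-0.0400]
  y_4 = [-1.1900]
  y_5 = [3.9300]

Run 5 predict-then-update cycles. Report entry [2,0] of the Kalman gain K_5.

K[2,0] = 0.2172

step 1: x^-=[-1.1188, 2.6936, -2.2850]  P^-=[0.7997 0.0328 -0.0405; 0.0328 0.5178 0.0765; -0.0405 0.0765 0.4853]  S=[1.0911]  K=[0.7356; 0.1578; 0.0383]  nu=[-1.8876]  x^+=[-2.5073, 2.3957, -2.3572]  P^+=[0.2093 -0.0939 -0.0712; -0.0939 0.4907 0.0699; -0.0712 0.0699 0.4837]
step 2: x^-=[-1.8778, 2.7637, -1.9171]  P^-=[0.5694 -0.0378 -0.1041; -0.0378 0.7609 0.1889; -0.1041 0.1889 0.6868]  S=[0.8348]  K=[0.6545; 0.2120; 0.0388]  nu=[-1.5839]  x^+=[-2.9144, 2.4279, -1.9785]  P^+=[0.2118 -0.1536 -0.1253; -0.1536 0.7234 0.1820; -0.1253 0.1820 0.6856]
step 3: x^-=[-2.2626, 2.8438, -1.5025]  P^-=[0.5618 -0.0641 -0.1443; -0.0641 1.0851 0.3631; -0.1443 0.3631 0.9231]  S=[0.8392]  K=[0.6280; 0.3031; 0.0792]  nu=[1.7070]  x^+=[-1.1907, 3.3611, -1.3674]  P^+=[0.2309 -0.2238 -0.1861; -0.2238 1.0080 0.3430; -0.1861 0.3430 0.9178]
step 4: x^-=[-0.5285, 3.8347, -0.9361]  P^-=[0.5668 -0.0946 -0.1852; -0.0946 1.4839 0.6023; -0.1852 0.6023 1.2013]  S=[0.8636]  K=[0.6011; 0.4108; 0.1408]  nu=[-1.4985]  x^+=[-1.4292, 3.2192, -1.1470]  P^+=[0.2548 -0.3078 -0.2582; -0.3078 1.3382 0.5523; -0.2582 0.5523 1.1842]
step 5: x^-=[-0.7797, 3.6983, -0.7107]  P^-=[0.5732 -0.1332 -0.2308; -0.1332 1.9497 0.9059; -0.2308 0.9059 1.5259]  S=[0.8931]  K=[0.5709; 0.5285; 0.2172]  nu=[3.8775]  x^+=[1.4340, 5.7475, 0.1316]  P^+=[0.2821 -0.4027 -0.3416; -0.4027 1.7002 0.8033; -0.3416 0.8033 1.4838]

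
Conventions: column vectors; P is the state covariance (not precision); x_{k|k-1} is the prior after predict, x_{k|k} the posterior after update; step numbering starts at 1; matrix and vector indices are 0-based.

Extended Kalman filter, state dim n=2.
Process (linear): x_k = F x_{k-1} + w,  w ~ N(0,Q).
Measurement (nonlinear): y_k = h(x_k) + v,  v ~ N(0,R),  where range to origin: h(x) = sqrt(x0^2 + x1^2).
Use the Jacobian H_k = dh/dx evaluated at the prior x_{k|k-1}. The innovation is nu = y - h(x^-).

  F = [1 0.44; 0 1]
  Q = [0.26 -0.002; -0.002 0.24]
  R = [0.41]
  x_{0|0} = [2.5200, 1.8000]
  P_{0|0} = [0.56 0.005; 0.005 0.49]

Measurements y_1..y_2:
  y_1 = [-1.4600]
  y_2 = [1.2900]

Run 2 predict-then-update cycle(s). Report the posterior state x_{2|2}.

step 1: x^-=[3.3120, 1.8000]  P^-=[0.9193 0.2186; 0.2186 0.7300]  H_jac=[0.8786 0.4775]  S=[1.4695]  K=[0.6207; 0.3679]  nu=[-5.2295]  x^+=[0.0663, -0.1240]  P^+=[0.3532 -0.1170; -0.1170 0.5311]
step 2: x^-=[0.0117, -0.1240]  P^-=[0.6131 0.1147; 0.1147 0.7711]  H_jac=[0.0942 -0.9956]  S=[1.1582]  K=[-0.0488; -0.6535]  nu=[1.1655]  x^+=[-0.0451, -0.8856]  P^+=[0.6103 0.0778; 0.0778 0.2765]

x_post = [-0.0451, -0.8856]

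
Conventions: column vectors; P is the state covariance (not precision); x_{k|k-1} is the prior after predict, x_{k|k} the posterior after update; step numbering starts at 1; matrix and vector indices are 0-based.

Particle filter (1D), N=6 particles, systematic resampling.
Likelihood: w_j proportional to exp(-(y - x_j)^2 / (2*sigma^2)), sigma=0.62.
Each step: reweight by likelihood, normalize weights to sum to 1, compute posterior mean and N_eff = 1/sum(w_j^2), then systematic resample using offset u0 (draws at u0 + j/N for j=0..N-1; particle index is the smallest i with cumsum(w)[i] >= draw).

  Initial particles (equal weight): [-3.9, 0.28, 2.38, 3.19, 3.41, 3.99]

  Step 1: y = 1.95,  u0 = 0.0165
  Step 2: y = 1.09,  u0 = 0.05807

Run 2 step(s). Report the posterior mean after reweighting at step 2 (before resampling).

post_mean = 1.3761

step 1: w=[0.0000, 0.0262, 0.7745, 0.1333, 0.0616, 0.0044]  mean=2.5035  Neff=1.6073  idx=[1, 2, 2, 2, 2, 3]
step 2: w=[0.4795, 0.1292, 0.1292, 0.1292, 0.1292, 0.0036]  mean=1.3761  Neff=3.3704  idx=[0, 0, 0, 1, 2, 4]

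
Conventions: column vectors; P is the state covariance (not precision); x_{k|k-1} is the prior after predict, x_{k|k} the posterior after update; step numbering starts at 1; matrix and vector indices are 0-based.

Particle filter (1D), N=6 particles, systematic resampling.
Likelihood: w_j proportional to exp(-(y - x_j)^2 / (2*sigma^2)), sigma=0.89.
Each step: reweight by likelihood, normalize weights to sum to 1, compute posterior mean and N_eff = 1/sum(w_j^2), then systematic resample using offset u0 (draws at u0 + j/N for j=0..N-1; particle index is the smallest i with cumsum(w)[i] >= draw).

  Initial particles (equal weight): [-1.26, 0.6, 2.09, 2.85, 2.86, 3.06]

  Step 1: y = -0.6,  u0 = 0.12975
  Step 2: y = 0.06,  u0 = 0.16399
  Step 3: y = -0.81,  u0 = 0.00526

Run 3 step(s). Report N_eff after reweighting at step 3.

step 1: w=[0.6469, 0.3432, 0.0088, 0.0005, 0.0004, 0.0002]  mean=-0.5876  Neff=1.8645  idx=[0, 0, 0, 0, 1, 1]
step 2: w=[0.1111, 0.1111, 0.1111, 0.1111, 0.2777, 0.2777]  mean=-0.2269  Neff=4.9101  idx=[1, 2, 4, 4, 5, 5]
step 3: w=[0.3034, 0.3034, 0.0983, 0.0983, 0.0983, 0.0983]  mean=-0.5287  Neff=4.4890  idx=[0, 0, 1, 1, 2, 4]

N_eff = 4.4890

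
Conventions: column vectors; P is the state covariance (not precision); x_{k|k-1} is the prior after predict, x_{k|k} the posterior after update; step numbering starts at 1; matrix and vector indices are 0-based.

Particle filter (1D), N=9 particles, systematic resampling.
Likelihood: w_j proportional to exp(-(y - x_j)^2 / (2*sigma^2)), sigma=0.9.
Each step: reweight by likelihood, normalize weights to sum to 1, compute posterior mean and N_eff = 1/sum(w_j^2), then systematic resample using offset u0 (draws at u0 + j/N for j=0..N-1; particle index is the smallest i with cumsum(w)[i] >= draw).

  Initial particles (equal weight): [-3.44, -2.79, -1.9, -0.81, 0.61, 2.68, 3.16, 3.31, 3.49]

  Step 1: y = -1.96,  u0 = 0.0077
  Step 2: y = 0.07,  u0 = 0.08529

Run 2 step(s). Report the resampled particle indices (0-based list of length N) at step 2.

step 1: w=[0.1092, 0.2759, 0.4212, 0.1866, 0.0072, 0.0000, 0.0000, 0.0000, 0.0000]  mean=-2.0924  Neff=3.3301  idx=[0, 1, 1, 1, 2, 2, 2, 2, 3]
step 2: w=[0.0005, 0.0064, 0.0064, 0.0064, 0.0907, 0.0907, 0.0907, 0.0907, 0.6174]  mean=-1.2448  Neff=2.4141  idx=[4, 5, 7, 8, 8, 8, 8, 8, 8]

resampled_idx = [4, 5, 7, 8, 8, 8, 8, 8, 8]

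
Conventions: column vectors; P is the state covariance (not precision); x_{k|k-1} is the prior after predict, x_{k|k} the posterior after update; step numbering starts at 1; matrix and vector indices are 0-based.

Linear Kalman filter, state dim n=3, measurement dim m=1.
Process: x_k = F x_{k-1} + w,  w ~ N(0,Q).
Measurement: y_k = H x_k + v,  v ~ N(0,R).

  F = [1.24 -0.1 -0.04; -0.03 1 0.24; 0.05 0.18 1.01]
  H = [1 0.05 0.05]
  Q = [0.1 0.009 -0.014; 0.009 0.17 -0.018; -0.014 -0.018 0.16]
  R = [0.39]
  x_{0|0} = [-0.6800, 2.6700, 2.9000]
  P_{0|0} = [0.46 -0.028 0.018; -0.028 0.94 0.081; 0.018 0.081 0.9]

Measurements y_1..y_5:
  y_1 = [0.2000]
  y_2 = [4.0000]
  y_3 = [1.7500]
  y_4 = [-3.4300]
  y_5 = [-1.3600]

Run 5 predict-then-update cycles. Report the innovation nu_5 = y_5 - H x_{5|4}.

innov = [1.3333]

step 1: x^-=[-1.2262, 3.3864, 3.3756]  P^-=[0.8239 -0.1454 -0.0311; -0.1454 1.2026 0.4524; -0.0311 0.4524 1.1405]  S=[1.2044]  K=[0.6768; -0.0520; 0.0403]  nu=[1.0881]  x^+=[-0.4898, 3.3298, 3.4194]  P^+=[0.2723 -0.1030 -0.0640; -0.1030 1.1993 0.4549; -0.0640 0.4549 1.1385]
step 2: x^-=[-1.0771, 4.1652, 4.0285]  P^-=[0.5680 -0.3082 -0.2164; -0.3082 1.6606 0.9491; -0.2164 0.9491 1.5180]  S=[0.9182]  K=[0.5900; -0.1936; -0.1013]  nu=[4.6674]  x^+=[1.6768, 3.2617, 3.5557]  P^+=[0.2484 -0.2034 -0.1615; -0.2034 1.6262 0.9311; -0.1615 0.9311 1.5086]
step 3: x^-=[1.6108, 4.0648, 4.2622]  P^-=[0.5744 -0.5380 -0.4359; -0.5380 2.3448 1.6146; -0.4359 1.6146 2.0708]  S=[0.8862]  K=[0.5933; -0.3837; -0.2839]  nu=[-0.2771]  x^+=[1.4464, 4.1711, 4.3409]  P^+=[0.2625 -0.3362 -0.2866; -0.3362 2.2143 1.5181; -0.2866 1.5181 1.9994]
step 4: x^-=[1.2027, 5.1696, 5.2074]  P^-=[0.6530 -0.8421 -0.7143; -0.8421 3.2527 2.4539; -0.7143 2.4539 2.7889]  S=[0.9147]  K=[0.6288; -0.6087; -0.4944]  nu=[-5.1516]  x^+=[-2.0365, 8.3056, 7.7543]  P^+=[0.2913 -0.4920 -0.4300; -0.4920 2.9137 2.1786; -0.4300 2.1786 2.5654]
step 5: x^-=[-3.6660, 10.2277, 9.2250]  P^-=[0.7633 -1.1974 -1.0328; -1.1974 4.3132 3.4083; -1.0328 3.4083 3.6119]  S=[0.9671]  K=[0.6739; -0.8388; -0.7050]  nu=[1.3333]  x^+=[-2.7674, 9.1092, 8.2851]  P^+=[0.3240 -0.6506 -0.5733; -0.6506 3.6327 2.8364; -0.5733 2.8364 3.1313]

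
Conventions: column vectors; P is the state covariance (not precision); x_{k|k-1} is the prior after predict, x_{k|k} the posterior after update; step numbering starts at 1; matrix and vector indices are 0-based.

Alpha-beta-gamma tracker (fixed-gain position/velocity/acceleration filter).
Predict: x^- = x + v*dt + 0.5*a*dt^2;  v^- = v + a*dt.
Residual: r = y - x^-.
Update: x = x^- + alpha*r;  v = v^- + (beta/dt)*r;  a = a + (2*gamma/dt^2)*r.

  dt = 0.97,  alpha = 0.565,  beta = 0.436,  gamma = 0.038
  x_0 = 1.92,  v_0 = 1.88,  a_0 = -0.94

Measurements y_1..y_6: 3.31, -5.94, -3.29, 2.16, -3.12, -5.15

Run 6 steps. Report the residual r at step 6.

resid = -0.8837

step 1: x_pred=3.3014  r=0.0086  x^+=3.3062  v^+=0.9721  a^+=-0.9393
step 2: x_pred=3.8073  r=-9.7473  x^+=-1.6999  v^+=-4.3203  a^+=-1.7266
step 3: x_pred=-6.7029  r=3.4129  x^+=-4.7746  v^+=-4.4611  a^+=-1.4510
step 4: x_pred=-9.7845  r=11.9445  x^+=-3.0358  v^+=-0.4996  a^+=-0.4862
step 5: x_pred=-3.7492  r=0.6292  x^+=-3.3937  v^+=-0.6884  a^+=-0.4353
step 6: x_pred=-4.2663  r=-0.8837  x^+=-4.7656  v^+=-1.5079  a^+=-0.5067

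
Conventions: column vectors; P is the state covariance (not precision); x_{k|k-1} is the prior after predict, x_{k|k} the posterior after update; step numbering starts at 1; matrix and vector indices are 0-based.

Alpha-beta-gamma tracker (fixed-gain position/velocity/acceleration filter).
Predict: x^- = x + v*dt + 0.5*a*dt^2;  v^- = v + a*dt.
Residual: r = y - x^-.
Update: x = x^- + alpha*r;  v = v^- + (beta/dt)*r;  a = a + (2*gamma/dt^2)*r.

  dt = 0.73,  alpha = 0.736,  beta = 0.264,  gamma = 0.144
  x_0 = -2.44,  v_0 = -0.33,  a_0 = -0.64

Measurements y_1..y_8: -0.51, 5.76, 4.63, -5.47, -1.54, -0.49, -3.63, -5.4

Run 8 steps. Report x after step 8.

step 1: x_pred=-2.8514  r=2.3414  x^+=-1.1281  v^+=0.0496  a^+=0.6254
step 2: x_pred=-0.9253  r=6.6853  x^+=3.9951  v^+=2.9238  a^+=4.2384
step 3: x_pred=7.2588  r=-2.6288  x^+=5.3240  v^+=5.0672  a^+=2.8177
step 4: x_pred=9.7738  r=-15.2438  x^+=-1.4456  v^+=1.6113  a^+=-5.4206
step 5: x_pred=-1.7137  r=0.1737  x^+=-1.5859  v^+=-2.2830  a^+=-5.3267
step 6: x_pred=-4.6717  r=4.1817  x^+=-1.5940  v^+=-4.6592  a^+=-3.0668
step 7: x_pred=-5.8123  r=2.1823  x^+=-4.2061  v^+=-6.1087  a^+=-1.8873
step 8: x_pred=-9.1684  r=3.7684  x^+=-6.3948  v^+=-6.1237  a^+=0.1492

x_post = -6.3948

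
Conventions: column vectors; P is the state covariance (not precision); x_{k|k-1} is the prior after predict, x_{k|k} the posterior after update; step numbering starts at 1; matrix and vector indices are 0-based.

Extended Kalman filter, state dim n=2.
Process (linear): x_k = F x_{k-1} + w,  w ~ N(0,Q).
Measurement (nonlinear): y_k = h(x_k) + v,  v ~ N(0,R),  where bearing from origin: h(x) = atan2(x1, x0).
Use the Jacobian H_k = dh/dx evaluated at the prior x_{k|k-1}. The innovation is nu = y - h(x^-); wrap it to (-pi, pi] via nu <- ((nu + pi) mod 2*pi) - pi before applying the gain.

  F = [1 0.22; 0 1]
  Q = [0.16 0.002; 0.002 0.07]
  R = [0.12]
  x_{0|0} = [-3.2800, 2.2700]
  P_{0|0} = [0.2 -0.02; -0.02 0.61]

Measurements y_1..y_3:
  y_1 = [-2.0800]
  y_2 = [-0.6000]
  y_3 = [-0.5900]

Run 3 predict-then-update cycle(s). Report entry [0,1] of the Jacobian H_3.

H_jac[0,1] = -0.1691

step 1: x^-=[-2.7806, 2.2700]  P^-=[0.3807 0.1162; 0.1162 0.6800]  H_jac=[-0.1762 -0.2158]  S=[0.1723]  K=[-0.5348; -0.9704]  nu=[1.7462]  x^+=[-3.7144, 0.5755]  P^+=[0.3314 0.0268; 0.0268 0.5177]
step 2: x^-=[-3.5878, 0.5755]  P^-=[0.5283 0.1427; 0.1427 0.5877]  H_jac=[-0.0436 -0.2717]  S=[0.1678]  K=[-0.3683; -0.9889]  nu=[2.7006]  x^+=[-4.5825, -2.0953]  P^+=[0.5055 0.0816; 0.0816 0.4236]
step 3: x^-=[-5.0434, -2.0953]  P^-=[0.7219 0.1768; 0.1768 0.4936]  H_jac=[0.0702 -0.1691]  S=[0.1335]  K=[0.1560; -0.5323]  nu=[2.1578]  x^+=[-4.7068, -3.2440]  P^+=[0.7187 0.1879; 0.1879 0.4558]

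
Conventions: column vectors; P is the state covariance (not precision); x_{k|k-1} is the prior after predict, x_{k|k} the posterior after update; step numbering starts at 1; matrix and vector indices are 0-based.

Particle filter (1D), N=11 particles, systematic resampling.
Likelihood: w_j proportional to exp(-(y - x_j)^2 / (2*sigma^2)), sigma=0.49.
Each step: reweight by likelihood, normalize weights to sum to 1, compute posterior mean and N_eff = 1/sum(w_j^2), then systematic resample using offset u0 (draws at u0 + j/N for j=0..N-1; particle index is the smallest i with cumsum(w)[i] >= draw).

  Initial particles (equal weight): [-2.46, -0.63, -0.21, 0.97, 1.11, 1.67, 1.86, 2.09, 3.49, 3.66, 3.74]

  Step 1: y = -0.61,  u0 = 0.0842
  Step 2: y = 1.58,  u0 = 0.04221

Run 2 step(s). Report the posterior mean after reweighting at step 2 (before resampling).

post_mean = -0.2247

step 1: w=[0.0005, 0.5795, 0.4156, 0.0032, 0.0012, 0.0000, 0.0000, 0.0000, 0.0000, 0.0000, 0.0000]  mean=-0.4490  Neff=1.9664  idx=[1, 1, 1, 1, 1, 1, 2, 2, 2, 2, 2]
step 2: w=[0.0058, 0.0058, 0.0058, 0.0058, 0.0058, 0.0058, 0.1930, 0.1930, 0.1930, 0.1930, 0.1930]  mean=-0.2247  Neff=5.3636  idx=[6, 6, 6, 7, 7, 8, 8, 9, 9, 10, 10]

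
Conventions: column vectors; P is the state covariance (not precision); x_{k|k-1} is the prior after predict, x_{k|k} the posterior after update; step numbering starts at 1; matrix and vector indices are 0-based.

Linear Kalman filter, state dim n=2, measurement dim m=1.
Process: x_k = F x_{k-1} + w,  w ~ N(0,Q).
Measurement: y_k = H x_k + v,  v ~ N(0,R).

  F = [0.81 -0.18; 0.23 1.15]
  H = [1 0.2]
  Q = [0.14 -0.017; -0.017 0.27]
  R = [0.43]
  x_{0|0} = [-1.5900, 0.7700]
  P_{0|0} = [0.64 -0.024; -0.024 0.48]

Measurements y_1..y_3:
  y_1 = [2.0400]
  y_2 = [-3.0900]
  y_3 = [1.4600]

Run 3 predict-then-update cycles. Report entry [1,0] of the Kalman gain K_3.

step 1: x^-=[-1.4265, 0.5198]  P^-=[0.5825 -0.0185; -0.0185 0.9260]  S=[1.0421]  K=[0.5554; 0.1600]  nu=[3.3625]  x^+=[0.4410, 1.0577]  P^+=[0.2610 -0.1111; -0.1111 0.8993]
step 2: x^-=[0.1668, 1.3178]  P^-=[0.3728 -0.2534; -0.2534 1.4144]  S=[0.7580]  K=[0.4249; 0.0389]  nu=[-3.5204]  x^+=[-1.3291, 1.1808]  P^+=[0.2359 -0.2659; -0.2659 1.4132]
step 3: x^-=[-1.2892, 1.0523]  P^-=[0.4181 -0.5023; -0.5023 2.0108]  S=[0.7276]  K=[0.4366; -0.1376]  nu=[2.5387]  x^+=[-0.1809, 0.7029]  P^+=[0.2794 -0.4586; -0.4586 1.9970]

K[1,0] = -0.1376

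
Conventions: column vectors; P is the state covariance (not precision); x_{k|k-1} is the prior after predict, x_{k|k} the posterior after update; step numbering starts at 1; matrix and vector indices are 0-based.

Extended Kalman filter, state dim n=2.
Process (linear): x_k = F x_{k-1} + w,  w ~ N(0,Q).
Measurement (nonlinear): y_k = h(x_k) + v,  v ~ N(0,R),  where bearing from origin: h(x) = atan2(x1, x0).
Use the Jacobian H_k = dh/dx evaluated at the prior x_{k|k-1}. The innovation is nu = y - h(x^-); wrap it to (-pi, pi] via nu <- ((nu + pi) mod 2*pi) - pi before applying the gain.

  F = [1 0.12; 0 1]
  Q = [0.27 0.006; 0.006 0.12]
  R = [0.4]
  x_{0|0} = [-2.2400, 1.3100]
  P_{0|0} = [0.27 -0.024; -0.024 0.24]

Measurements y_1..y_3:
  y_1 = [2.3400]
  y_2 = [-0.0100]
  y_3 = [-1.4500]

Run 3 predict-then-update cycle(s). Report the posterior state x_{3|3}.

x_post = [-2.6935, 1.8466]

step 1: x^-=[-2.0828, 1.3100]  P^-=[0.5377 0.0108; 0.0108 0.3600]  H_jac=[-0.2164 -0.3440]  S=[0.4694]  K=[-0.2558; -0.2688]  nu=[-0.2402]  x^+=[-2.0214, 1.3746]  P^+=[0.5070 -0.0215; -0.0215 0.3261]
step 2: x^-=[-1.8564, 1.3746]  P^-=[0.7765 0.0237; 0.0237 0.4461]  H_jac=[-0.2576 -0.3479]  S=[0.5098]  K=[-0.4086; -0.3164]  nu=[-2.5142]  x^+=[-0.8292, 2.1701]  P^+=[0.6914 -0.0422; -0.0422 0.3950]
step 3: x^-=[-0.5688, 2.1701]  P^-=[0.9570 0.0112; 0.0112 0.5150]  H_jac=[-0.4312 -0.1130]  S=[0.5856]  K=[-0.7068; -0.1076]  nu=[3.0060]  x^+=[-2.6935, 1.8466]  P^+=[0.6644 -0.0334; -0.0334 0.5083]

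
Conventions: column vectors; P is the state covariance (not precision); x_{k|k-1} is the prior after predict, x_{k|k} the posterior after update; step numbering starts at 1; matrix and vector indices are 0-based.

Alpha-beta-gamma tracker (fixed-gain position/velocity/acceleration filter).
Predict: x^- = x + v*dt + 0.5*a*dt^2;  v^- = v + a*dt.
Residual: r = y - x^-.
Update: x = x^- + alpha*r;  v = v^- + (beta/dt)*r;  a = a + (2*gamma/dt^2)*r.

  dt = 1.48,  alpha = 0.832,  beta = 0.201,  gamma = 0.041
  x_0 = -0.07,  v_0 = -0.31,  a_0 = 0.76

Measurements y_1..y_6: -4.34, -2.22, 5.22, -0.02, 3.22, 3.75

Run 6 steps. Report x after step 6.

x_post = 4.5308

step 1: x_pred=0.3036  r=-4.6436  x^+=-3.5599  v^+=0.1842  a^+=0.5862
step 2: x_pred=-2.6454  r=0.4254  x^+=-2.2915  v^+=1.1094  a^+=0.6021
step 3: x_pred=0.0099  r=5.2101  x^+=4.3447  v^+=2.7081  a^+=0.7971
step 4: x_pred=9.2257  r=-9.2457  x^+=1.5333  v^+=2.6322  a^+=0.4510
step 5: x_pred=5.9229  r=-2.7029  x^+=3.6741  v^+=2.9326  a^+=0.3498
step 6: x_pred=8.3975  r=-4.6475  x^+=4.5308  v^+=2.8192  a^+=0.1758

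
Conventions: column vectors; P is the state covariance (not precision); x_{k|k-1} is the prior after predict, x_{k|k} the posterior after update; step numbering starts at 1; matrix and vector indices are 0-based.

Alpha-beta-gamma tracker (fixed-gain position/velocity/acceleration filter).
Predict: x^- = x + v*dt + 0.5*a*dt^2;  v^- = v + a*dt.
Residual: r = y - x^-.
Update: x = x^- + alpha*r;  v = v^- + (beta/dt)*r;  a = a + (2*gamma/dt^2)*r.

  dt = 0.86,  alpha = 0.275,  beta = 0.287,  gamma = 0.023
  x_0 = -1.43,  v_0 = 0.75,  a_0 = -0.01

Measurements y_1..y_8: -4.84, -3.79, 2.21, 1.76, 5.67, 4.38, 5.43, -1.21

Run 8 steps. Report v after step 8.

v_post = -0.5105

step 1: x_pred=-0.7887  r=-4.0513  x^+=-1.9028  v^+=-0.6106  a^+=-0.2620
step 2: x_pred=-2.5248  r=-1.2652  x^+=-2.8727  v^+=-1.2581  a^+=-0.3407
step 3: x_pred=-4.0807  r=6.2907  x^+=-2.3508  v^+=0.5482  a^+=0.0506
step 4: x_pred=-1.8606  r=3.6206  x^+=-0.8649  v^+=1.8000  a^+=0.2758
step 5: x_pred=0.7851  r=4.8849  x^+=2.1284  v^+=3.6674  a^+=0.5796
step 6: x_pred=5.4967  r=-1.1167  x^+=5.1896  v^+=3.7932  a^+=0.5101
step 7: x_pred=8.6404  r=-3.2104  x^+=7.7575  v^+=3.1605  a^+=0.3105
step 8: x_pred=10.5904  r=-11.8004  x^+=7.3453  v^+=-0.5105  a^+=-0.4235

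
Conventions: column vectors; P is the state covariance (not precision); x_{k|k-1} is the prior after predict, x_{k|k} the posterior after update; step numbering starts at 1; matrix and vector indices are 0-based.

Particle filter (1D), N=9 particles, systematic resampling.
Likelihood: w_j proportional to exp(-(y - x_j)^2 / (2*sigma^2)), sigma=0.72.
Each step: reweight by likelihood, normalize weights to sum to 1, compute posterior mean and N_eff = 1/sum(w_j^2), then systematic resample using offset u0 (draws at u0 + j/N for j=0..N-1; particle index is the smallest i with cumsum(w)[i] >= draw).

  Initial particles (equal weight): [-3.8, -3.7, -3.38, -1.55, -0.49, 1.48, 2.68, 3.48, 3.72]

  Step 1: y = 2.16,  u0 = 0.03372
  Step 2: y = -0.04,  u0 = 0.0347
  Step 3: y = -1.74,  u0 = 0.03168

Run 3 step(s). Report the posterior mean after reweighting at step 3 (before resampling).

post_mean = 1.4800

step 1: w=[0.0000, 0.0000, 0.0000, 0.0000, 0.0007, 0.3780, 0.4549, 0.1100, 0.0565]  mean=2.3710  Neff=2.7391  idx=[5, 5, 5, 5, 6, 6, 6, 6, 7]
step 2: w=[0.2482, 0.2482, 0.2482, 0.2482, 0.0018, 0.0018, 0.0018, 0.0018, 0.0000]  mean=1.4888  Neff=4.0593  idx=[0, 0, 1, 1, 1, 2, 2, 3, 3]
step 3: w=[0.1111, 0.1111, 0.1111, 0.1111, 0.1111, 0.1111, 0.1111, 0.1111, 0.1111]  mean=1.4800  Neff=9.0000  idx=[0, 1, 2, 3, 4, 5, 6, 7, 8]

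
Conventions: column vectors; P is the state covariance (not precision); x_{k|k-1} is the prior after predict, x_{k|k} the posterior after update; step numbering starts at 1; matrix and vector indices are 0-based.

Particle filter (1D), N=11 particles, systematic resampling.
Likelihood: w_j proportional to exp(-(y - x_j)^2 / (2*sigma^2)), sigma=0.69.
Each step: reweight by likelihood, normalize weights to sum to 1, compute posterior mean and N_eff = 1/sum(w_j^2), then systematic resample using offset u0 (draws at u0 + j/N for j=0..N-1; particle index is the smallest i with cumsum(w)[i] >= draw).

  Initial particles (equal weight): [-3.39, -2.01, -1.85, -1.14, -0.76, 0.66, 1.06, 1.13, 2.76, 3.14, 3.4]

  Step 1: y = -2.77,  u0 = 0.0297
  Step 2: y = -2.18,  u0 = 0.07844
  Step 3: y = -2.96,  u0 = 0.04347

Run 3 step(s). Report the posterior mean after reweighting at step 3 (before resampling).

post_mean = -2.2363

step 1: w=[0.3929, 0.3207, 0.2418, 0.0361, 0.0085, 0.0000, 0.0000, 0.0000, 0.0000, 0.0000, 0.0000]  mean=-2.4715  Neff=3.1539  idx=[0, 0, 0, 0, 1, 1, 1, 1, 2, 2, 2]
step 2: w=[0.0290, 0.0290, 0.0290, 0.0290, 0.1308, 0.1308, 0.1308, 0.1308, 0.1203, 0.1203, 0.1203]  mean=-2.1122  Neff=8.6800  idx=[2, 4, 5, 5, 6, 7, 7, 8, 9, 10, 10]
step 3: w=[0.1940, 0.0913, 0.0913, 0.0913, 0.0913, 0.0913, 0.0913, 0.0646, 0.0646, 0.0646, 0.0646]  mean=-2.2363  Neff=9.5875  idx=[0, 0, 1, 2, 3, 4, 5, 6, 7, 8, 10]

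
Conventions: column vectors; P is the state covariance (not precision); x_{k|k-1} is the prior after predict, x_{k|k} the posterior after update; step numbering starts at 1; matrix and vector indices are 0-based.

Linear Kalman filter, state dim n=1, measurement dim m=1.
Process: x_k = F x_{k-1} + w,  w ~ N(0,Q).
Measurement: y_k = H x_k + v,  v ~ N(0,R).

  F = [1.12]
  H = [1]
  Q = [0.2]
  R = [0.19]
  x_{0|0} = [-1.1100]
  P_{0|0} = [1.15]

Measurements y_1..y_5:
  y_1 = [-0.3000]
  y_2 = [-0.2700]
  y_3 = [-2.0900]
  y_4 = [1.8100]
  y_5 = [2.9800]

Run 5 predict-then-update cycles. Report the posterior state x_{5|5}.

x_post = [2.1752]

step 1: x^-=[-1.2432]  P^-=[1.6426]  S=[1.8326]  K=[0.8963]  nu=[0.9432]  x^+=[-0.3978]  P^+=[0.1703]
step 2: x^-=[-0.4455]  P^-=[0.4136]  S=[0.6036]  K=[0.6852]  nu=[0.1755]  x^+=[-0.3252]  P^+=[0.1302]
step 3: x^-=[-0.3643]  P^-=[0.3633]  S=[0.5533]  K=[0.6566]  nu=[-1.7257]  x^+=[-1.4974]  P^+=[0.1248]
step 4: x^-=[-1.6771]  P^-=[0.3565]  S=[0.5465]  K=[0.6523]  nu=[3.4871]  x^+=[0.5976]  P^+=[0.1239]
step 5: x^-=[0.6694]  P^-=[0.3555]  S=[0.5455]  K=[0.6517]  nu=[2.3106]  x^+=[2.1752]  P^+=[0.1238]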